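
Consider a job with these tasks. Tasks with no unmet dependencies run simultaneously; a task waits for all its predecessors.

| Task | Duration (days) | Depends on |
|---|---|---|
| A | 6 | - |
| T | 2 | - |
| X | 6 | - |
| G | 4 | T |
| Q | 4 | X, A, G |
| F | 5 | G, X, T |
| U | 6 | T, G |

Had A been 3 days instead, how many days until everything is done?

Baseline: T→G→U = 2+4+6 = 12 → 12 days.
The longest path through A is only 10 days, so A has float 2.
That remains the longest chain; total 12 days.

12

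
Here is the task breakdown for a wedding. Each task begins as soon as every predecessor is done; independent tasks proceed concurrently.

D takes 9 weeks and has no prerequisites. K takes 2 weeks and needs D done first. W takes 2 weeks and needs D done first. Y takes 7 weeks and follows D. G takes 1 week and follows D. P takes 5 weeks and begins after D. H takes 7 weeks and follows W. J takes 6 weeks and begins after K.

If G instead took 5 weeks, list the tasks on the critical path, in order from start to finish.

The binding path is D→W→H = 9+2+7 = 18; finish at 18 weeks.
G has 8 weeks of float (longest path through it is 10).
No other chain overtakes it, so the finish is 18 weeks.

D, W, H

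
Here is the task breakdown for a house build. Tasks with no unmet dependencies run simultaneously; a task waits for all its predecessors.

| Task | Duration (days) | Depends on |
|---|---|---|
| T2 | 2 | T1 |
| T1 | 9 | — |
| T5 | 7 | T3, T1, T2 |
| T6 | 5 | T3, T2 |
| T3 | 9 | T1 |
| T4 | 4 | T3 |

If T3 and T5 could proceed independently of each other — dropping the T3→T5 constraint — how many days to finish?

23

With the dependency in place, T1→T3→T5 = 9+9+7 = 25 sets the finish at 25 days.
Without T3→T5, T5's earliest start moves from 18 to 11.
After: T1→T3→T6 = 9+9+5 = 23 → 23 days.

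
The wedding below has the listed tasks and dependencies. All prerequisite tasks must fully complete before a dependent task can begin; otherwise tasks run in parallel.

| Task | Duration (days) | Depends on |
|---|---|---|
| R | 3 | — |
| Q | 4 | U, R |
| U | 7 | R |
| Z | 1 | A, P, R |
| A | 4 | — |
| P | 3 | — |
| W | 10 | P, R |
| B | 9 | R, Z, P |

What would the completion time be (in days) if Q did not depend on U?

14

Original critical path: A→Z→B = 4+1+9 = 14 ⇒ 14 days.
Without U→Q, Q's earliest start moves from 10 to 3.
New critical path: A→Z→B = 4+1+9 = 14 ⇒ 14 days.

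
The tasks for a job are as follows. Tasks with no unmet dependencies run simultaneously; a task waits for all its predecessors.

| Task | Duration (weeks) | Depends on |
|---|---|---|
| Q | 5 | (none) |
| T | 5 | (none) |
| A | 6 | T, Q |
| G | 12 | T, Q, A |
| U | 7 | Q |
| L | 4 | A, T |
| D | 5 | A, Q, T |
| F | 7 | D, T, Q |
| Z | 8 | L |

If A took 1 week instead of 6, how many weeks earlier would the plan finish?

5

As given, the longest chain is Q→A→G = 5+6+12 = 23, so the finish is 23 weeks.
A is on the critical path; changing it to 1 makes that path 18 weeks.
No other chain overtakes it, so the finish is 18 weeks.
Change in finish: 18 − 23 = -5 weeks.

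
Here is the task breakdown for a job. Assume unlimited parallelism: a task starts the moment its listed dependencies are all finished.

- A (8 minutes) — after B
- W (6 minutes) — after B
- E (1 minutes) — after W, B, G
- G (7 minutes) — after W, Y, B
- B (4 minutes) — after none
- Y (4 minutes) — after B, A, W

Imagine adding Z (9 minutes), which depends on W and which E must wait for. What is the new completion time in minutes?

24

Originally the plan takes 24 minutes.
With Z inserted, E now waits for max(W, B, G, Z).
New critical path: B→A→Y→G→E = 4+8+4+7+1 = 24 ⇒ 24 minutes.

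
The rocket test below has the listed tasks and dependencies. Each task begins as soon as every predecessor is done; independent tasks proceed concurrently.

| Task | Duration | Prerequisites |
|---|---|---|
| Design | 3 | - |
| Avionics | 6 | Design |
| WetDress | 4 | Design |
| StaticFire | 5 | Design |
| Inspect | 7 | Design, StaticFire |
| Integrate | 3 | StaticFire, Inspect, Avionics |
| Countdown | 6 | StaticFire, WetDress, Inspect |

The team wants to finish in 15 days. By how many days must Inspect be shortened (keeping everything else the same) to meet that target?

Current finish: 21 days; target: 15.
Inspect is on every critical path, so each day cut from Inspect cuts the finish by one (this holds down to a finish of 15).
Need 21 − 15 = 6 days off Inspect → Inspect becomes 1 day, finish becomes 15.

6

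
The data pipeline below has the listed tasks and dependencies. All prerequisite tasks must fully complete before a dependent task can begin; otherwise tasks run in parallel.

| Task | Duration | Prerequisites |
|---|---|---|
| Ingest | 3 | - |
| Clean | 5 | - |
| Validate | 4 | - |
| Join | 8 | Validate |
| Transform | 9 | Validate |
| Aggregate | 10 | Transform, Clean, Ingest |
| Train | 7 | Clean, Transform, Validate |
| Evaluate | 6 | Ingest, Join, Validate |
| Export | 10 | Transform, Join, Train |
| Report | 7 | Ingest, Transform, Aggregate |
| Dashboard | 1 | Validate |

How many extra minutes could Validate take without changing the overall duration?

Critical path: Validate→Transform→Aggregate→Report = 4+9+10+7 = 30, so the finish is 30 minutes.
Longest path through Validate: 30 minutes (earliest finish 4, latest finish 4).
Float = 30 − 30 = 0.

0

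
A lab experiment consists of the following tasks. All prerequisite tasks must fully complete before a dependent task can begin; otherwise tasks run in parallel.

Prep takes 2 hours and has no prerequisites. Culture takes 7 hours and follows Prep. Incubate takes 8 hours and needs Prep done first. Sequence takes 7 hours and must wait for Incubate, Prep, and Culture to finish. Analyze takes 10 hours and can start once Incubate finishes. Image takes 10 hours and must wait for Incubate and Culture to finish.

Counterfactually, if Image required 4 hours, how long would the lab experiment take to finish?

20

As given, the longest chain is Prep→Incubate→Image = 2+8+10 = 20, so the finish is 20 hours.
Since Image is critical, the -6 change carries straight to that chain (now 14 hours).
Now Prep→Incubate→Analyze = 2+8+10 = 20 is longest, so the finish becomes 20 hours.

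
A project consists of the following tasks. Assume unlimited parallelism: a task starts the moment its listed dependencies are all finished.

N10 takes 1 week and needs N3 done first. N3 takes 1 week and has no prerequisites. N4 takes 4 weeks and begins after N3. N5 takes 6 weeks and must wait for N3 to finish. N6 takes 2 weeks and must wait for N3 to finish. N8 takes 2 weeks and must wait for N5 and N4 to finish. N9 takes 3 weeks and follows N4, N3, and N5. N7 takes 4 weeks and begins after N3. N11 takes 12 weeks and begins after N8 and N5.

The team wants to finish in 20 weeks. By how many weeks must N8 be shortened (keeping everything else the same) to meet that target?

1

Current finish: 21 weeks; target: 20.
N8 is on every critical path, so each week cut from N8 cuts the finish by one (this holds down to a finish of 20).
Need 21 − 20 = 1 week off N8 → N8 becomes 1 week, finish becomes 20.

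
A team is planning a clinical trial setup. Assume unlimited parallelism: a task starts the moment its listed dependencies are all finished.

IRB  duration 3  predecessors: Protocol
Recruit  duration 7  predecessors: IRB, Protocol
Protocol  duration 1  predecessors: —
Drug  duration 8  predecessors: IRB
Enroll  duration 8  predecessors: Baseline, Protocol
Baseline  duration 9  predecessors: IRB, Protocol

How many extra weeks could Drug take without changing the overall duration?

The longest chain is Protocol→IRB→Baseline→Enroll = 1+3+9+8 = 21; overall finish 21 weeks.
Drug finishes as early as 12 and must finish by 21.
Float = 21 − 12 = 9.

9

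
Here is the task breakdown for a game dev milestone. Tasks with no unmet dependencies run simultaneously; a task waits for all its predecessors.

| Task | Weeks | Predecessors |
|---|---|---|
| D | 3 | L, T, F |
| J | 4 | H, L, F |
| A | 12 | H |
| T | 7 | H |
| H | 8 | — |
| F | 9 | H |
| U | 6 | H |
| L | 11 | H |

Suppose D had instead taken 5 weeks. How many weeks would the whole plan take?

24

Actual critical path: H→L→J = 8+11+4 = 23 ⇒ 23 weeks.
D is off the critical path — its longest chain is 22 weeks, giving 1 of slack.
The binding chain switches to H→L→D = 8+11+5 = 24; finish 24 weeks.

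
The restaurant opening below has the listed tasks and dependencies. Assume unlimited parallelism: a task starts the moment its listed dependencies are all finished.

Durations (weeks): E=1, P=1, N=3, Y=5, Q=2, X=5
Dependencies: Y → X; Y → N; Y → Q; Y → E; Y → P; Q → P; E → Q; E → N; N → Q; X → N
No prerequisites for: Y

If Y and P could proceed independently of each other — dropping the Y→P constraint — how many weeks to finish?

With the dependency in place, Y→X→N→Q→P = 5+5+3+2+1 = 16 sets the finish at 16 weeks.
Dropping Y→P doesn't change P's earliest start (15); another predecessor still binds.
After: Y→X→N→Q→P = 5+5+3+2+1 = 16 → 16 weeks.

16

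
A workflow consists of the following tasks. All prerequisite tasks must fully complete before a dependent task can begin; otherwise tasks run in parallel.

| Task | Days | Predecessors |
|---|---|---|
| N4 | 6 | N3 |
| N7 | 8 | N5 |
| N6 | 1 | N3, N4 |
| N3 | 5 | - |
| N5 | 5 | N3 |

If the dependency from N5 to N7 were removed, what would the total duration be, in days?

Before: longest chain N3→N5→N7 = 5+5+8 = 18, finish 18.
Without N5→N7, N7's earliest start moves from 10 to 0.
The longest chain is now N3→N4→N6 = 5+6+1 = 12, so the project takes 12 days.

12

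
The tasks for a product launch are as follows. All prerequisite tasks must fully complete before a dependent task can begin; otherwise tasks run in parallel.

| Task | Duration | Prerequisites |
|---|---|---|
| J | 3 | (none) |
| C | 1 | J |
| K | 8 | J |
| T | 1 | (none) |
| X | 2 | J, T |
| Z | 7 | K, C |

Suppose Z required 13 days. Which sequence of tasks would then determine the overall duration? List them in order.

Actual critical path: J→K→Z = 3+8+7 = 18 ⇒ 18 days.
Z is on the critical path; changing it to 13 makes that path 24 days.
No other chain overtakes it, so the finish is 24 days.

J, K, Z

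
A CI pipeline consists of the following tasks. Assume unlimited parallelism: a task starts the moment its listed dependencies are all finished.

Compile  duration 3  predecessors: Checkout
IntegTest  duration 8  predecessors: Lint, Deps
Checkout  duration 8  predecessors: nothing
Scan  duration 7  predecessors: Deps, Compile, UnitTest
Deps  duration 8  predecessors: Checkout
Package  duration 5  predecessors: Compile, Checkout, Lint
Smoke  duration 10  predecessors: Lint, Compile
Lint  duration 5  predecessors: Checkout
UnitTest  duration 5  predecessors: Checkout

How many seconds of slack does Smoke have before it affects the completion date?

The longest chain is Checkout→Deps→IntegTest = 8+8+8 = 24; overall finish 24 seconds.
Longest path through Smoke: 23 seconds (earliest finish 23, latest finish 24).
Float = 24 − 23 = 1.

1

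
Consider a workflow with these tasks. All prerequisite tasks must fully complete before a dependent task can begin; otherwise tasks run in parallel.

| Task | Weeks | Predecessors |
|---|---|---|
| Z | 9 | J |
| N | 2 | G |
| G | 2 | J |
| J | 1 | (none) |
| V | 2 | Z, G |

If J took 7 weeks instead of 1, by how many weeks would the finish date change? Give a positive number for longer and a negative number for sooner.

As given, the longest chain is J→Z→V = 1+9+2 = 12, so the finish is 12 weeks.
J is on the critical path; changing it to 7 makes that path 18 weeks.
No other chain overtakes it, so the finish is 18 weeks.
Change in finish: 18 − 12 = +6 weeks.

6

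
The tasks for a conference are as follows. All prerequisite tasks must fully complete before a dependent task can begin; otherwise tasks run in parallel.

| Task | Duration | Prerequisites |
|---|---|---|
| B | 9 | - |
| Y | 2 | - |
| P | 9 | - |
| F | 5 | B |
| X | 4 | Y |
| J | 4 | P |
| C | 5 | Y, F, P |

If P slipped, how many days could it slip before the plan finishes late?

The longest chain is B→F→C = 9+5+5 = 19; overall finish 19 days.
The longest chain containing P totals 14 days.
So P can slip 14 − 9 = 5 days.

5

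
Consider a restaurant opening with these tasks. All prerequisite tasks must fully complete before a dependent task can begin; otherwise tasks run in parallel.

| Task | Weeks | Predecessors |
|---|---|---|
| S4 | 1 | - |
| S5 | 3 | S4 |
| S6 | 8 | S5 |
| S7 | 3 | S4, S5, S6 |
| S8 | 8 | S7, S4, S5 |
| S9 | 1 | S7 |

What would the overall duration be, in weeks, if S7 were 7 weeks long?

Critical path before the change: S4→S5→S6→S7→S8 = 1+3+8+3+8 = 23 giving 23 weeks.
S7 lies on that path, so at 7 weeks the path becomes 27 weeks.
No other chain overtakes it, so the finish is 27 weeks.

27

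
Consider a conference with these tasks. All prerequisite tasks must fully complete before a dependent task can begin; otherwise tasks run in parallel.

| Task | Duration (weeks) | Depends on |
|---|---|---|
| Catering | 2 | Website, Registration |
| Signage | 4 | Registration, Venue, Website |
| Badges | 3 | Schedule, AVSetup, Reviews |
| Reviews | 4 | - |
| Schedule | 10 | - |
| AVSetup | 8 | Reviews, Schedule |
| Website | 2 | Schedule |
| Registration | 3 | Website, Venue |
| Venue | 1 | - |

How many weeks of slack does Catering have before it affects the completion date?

4

Critical path: Schedule→AVSetup→Badges = 10+8+3 = 21, so the finish is 21 weeks.
Catering finishes as early as 17 and must finish by 21.
So Catering can slip 21 − 17 = 4 weeks.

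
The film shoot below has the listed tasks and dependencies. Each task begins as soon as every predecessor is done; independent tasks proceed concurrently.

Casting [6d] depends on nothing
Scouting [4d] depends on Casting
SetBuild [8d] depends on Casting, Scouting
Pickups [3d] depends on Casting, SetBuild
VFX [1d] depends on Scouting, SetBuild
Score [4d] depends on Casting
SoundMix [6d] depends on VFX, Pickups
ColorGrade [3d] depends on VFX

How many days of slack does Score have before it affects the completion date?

17

The longest chain is Casting→Scouting→SetBuild→Pickups→SoundMix = 6+4+8+3+6 = 27; overall finish 27 days.
The longest chain containing Score totals 10 days.
Slack of Score = 23 − 6 = 17 days.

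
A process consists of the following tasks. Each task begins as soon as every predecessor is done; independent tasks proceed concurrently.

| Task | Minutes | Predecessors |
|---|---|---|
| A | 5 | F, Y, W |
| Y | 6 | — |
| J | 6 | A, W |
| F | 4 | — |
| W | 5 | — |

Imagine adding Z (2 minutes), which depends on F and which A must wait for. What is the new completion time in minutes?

Originally the schedule takes 17 minutes.
With Z inserted, A now waits for max(F, Y, W, Z).
New critical path: Y→A→J = 6+5+6 = 17 ⇒ 17 minutes.

17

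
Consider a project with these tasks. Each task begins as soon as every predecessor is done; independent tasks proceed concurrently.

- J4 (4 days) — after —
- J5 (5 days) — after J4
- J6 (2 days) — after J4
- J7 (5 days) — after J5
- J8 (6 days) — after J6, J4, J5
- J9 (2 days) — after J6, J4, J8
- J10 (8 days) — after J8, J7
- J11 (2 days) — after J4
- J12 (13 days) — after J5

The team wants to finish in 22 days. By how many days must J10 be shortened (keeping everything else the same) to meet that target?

Current finish: 23 days; target: 22.
J10 is on every critical path, so each day cut from J10 cuts the finish by one (this holds down to a finish of 22).
Need 23 − 22 = 1 day off J10 → J10 becomes 7 days, finish becomes 22.

1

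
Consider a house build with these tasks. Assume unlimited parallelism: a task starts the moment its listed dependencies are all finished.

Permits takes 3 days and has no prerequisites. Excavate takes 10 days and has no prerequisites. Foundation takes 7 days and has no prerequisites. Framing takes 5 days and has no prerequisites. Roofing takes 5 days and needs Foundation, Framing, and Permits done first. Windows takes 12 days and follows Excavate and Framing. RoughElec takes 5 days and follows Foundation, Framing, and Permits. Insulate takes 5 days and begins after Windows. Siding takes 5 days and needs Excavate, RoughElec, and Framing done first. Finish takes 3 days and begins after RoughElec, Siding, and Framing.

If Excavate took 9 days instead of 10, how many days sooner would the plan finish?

The binding path is Excavate→Windows→Insulate = 10+12+5 = 27; finish at 27 days.
Excavate is on the critical path; changing it to 9 makes that path 26 days.
That remains the longest chain; total 26 days.
Change in finish: 26 − 27 = -1 days.

1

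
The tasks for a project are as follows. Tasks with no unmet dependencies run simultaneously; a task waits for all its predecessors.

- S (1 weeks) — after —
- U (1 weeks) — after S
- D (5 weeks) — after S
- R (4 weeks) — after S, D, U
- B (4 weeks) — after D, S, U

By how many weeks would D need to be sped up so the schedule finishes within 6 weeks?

4

Current finish: 10 weeks; target: 6.
D is on every critical path, so each week cut from D cuts the finish by one (this holds down to a finish of 6).
Need 10 − 6 = 4 weeks off D → D becomes 1 week, finish becomes 6.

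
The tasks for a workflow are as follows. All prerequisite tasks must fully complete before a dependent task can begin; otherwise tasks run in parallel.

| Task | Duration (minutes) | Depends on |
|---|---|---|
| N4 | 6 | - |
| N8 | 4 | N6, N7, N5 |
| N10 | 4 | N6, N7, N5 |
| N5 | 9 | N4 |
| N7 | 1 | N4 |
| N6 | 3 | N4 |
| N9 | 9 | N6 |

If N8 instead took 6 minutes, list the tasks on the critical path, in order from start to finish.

As given, the longest chain is N4→N5→N8 = 6+9+4 = 19, so the finish is 19 minutes.
N8 lies on that path, so at 6 minutes the path becomes 21 minutes.
No other chain overtakes it, so the finish is 21 minutes.

N4, N5, N8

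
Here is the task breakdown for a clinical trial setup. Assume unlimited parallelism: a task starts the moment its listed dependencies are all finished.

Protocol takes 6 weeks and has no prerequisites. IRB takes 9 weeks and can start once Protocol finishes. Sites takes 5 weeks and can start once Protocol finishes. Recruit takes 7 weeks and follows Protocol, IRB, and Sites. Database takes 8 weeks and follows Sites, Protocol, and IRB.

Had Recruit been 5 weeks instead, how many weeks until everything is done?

Baseline: Protocol→IRB→Database = 6+9+8 = 23 → 23 weeks.
The longest path through Recruit is only 22 weeks, so Recruit has float 1.
The critical path is still Protocol→IRB→Database; finish is now 23 weeks.

23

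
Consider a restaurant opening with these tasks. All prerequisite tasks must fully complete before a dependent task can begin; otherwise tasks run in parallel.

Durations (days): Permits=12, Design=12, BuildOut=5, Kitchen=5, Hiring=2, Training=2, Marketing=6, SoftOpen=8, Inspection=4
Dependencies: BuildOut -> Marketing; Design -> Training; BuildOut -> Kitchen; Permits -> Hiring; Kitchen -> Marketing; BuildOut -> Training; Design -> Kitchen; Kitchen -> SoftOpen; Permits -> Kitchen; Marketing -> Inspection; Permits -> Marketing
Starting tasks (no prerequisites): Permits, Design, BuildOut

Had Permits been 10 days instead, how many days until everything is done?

The binding path is Permits→Kitchen→Marketing→Inspection = 12+5+6+4 = 27; finish at 27 days.
Permits lies on that path, so at 10 days the path becomes 25 days.
Now Design→Kitchen→Marketing→Inspection = 12+5+6+4 = 27 is longest, so the finish becomes 27 days.

27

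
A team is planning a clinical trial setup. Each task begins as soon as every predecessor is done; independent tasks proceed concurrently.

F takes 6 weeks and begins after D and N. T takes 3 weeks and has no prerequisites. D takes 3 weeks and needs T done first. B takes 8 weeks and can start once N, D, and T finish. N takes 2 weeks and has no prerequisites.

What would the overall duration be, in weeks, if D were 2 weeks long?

13

Baseline: T→D→B = 3+3+8 = 14 → 14 weeks.
Since D is critical, the -1 change carries straight to that chain (now 13 weeks).
The critical path is still T→D→B; finish is now 13 weeks.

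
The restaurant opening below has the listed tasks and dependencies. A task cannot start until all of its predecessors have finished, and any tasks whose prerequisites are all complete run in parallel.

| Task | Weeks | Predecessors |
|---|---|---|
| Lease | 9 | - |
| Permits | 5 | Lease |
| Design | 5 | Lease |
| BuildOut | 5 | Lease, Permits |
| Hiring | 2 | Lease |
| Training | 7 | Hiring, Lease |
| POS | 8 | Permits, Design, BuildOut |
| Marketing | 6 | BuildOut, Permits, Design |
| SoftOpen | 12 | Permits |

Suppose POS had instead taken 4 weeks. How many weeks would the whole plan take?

Baseline: Lease→Permits→BuildOut→POS = 9+5+5+8 = 27 → 27 weeks.
Since POS is critical, the -4 change carries straight to that chain (now 23 weeks).
New critical path: Lease→Permits→SoftOpen = 9+5+12 = 26 ⇒ 26 weeks.

26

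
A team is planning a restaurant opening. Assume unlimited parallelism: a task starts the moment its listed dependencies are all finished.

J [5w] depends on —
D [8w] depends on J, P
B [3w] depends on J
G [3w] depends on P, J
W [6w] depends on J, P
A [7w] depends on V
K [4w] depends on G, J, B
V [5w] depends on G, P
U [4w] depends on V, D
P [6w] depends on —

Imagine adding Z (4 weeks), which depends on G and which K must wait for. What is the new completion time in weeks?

Originally the job takes 21 weeks.
With Z inserted, K now waits for max(G, J, B, Z).
New critical path: P→G→V→A = 6+3+5+7 = 21 ⇒ 21 weeks.

21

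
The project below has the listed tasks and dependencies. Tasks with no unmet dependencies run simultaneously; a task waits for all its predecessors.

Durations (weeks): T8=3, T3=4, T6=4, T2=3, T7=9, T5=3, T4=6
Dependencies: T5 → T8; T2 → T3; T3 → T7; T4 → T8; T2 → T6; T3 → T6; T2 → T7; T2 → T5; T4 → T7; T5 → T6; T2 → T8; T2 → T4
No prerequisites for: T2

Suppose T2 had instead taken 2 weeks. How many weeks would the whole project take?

17

Actual critical path: T2→T4→T7 = 3+6+9 = 18 ⇒ 18 weeks.
T2 lies on that path, so at 2 weeks the path becomes 17 weeks.
No other chain overtakes it, so the finish is 17 weeks.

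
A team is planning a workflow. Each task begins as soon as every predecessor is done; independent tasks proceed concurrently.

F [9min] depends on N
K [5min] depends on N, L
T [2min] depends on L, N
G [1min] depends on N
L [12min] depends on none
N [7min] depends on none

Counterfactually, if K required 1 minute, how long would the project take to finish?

Critical path before the change: L→K = 12+5 = 17 giving 17 minutes.
Since K is critical, the -4 change carries straight to that chain (now 13 minutes).
The binding chain switches to N→F = 7+9 = 16; finish 16 minutes.

16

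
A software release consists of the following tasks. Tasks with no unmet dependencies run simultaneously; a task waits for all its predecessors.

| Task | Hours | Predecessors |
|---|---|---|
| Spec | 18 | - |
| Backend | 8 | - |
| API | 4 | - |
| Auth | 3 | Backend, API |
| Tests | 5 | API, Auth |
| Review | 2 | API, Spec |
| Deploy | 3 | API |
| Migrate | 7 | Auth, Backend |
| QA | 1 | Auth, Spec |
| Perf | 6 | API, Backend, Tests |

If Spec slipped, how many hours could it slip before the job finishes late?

The longest chain is Backend→Auth→Tests→Perf = 8+3+5+6 = 22; overall finish 22 hours.
Spec finishes as early as 18 and must finish by 20.
Float = 22 − 20 = 2.

2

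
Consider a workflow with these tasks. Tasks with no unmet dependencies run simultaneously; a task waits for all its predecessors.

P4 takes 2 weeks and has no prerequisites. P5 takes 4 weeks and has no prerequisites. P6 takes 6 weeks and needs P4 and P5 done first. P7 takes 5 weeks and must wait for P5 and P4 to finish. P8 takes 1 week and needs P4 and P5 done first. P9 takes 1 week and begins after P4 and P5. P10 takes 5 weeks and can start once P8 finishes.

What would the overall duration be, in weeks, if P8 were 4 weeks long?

13

Baseline: P5→P8→P10 = 4+1+5 = 10 → 10 weeks.
P8 is on the critical path; changing it to 4 makes that path 13 weeks.
No other chain overtakes it, so the finish is 13 weeks.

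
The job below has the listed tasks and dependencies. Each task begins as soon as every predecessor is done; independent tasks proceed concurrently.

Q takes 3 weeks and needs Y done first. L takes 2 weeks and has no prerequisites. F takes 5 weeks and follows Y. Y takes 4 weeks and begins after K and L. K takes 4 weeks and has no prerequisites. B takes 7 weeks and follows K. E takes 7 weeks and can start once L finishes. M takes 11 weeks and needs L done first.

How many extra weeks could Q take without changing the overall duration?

2

K→Y→F = 4+4+5 = 13 sets the makespan at 13 weeks.
Longest path through Q: 11 weeks (earliest finish 11, latest finish 13).
So Q can slip 13 − 11 = 2 weeks.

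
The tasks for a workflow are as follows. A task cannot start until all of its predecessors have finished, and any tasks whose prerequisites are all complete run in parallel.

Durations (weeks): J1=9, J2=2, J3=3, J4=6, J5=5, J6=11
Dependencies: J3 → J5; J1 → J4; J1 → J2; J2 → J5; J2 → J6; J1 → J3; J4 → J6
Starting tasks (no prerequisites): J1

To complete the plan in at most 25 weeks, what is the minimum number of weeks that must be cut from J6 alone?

Current finish: 26 weeks; target: 25.
J6 is on every critical path, so each week cut from J6 cuts the finish by one (this holds down to a finish of 17).
Need 26 − 25 = 1 week off J6 → J6 becomes 10 weeks, finish becomes 25.

1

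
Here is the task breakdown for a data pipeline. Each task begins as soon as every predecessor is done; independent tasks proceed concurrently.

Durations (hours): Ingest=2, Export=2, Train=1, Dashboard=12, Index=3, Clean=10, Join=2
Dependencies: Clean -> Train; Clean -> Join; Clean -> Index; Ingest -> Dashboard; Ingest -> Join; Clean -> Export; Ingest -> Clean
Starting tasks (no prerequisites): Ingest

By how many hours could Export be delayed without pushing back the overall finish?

Ingest→Clean→Index = 2+10+3 = 15 sets the makespan at 15 hours.
The longest chain containing Export totals 14 hours.
Slack of Export = 13 − 12 = 1 hour.

1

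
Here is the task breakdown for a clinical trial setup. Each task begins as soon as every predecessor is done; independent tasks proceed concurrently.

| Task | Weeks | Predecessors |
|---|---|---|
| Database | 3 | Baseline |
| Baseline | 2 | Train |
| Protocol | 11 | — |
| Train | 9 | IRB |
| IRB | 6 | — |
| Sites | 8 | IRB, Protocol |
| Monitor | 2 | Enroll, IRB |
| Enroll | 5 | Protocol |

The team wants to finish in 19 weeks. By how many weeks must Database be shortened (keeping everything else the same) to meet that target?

Current finish: 20 weeks; target: 19.
Database is on every critical path, so each week cut from Database cuts the finish by one (this holds down to a finish of 19).
Need 20 − 19 = 1 week off Database → Database becomes 2 weeks, finish becomes 19.

1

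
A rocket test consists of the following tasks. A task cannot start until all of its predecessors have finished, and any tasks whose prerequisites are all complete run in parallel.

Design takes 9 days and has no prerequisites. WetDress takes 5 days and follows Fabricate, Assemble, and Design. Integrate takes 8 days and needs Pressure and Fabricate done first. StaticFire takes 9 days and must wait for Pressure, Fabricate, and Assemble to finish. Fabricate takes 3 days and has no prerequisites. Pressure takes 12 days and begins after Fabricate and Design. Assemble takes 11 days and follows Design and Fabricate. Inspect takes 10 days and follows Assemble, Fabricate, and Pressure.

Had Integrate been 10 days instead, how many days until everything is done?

The binding path is Design→Pressure→Inspect = 9+12+10 = 31; finish at 31 days.
Integrate has 2 days of float (longest path through it is 29).
The critical path is still Design→Pressure→Inspect; finish is now 31 days.

31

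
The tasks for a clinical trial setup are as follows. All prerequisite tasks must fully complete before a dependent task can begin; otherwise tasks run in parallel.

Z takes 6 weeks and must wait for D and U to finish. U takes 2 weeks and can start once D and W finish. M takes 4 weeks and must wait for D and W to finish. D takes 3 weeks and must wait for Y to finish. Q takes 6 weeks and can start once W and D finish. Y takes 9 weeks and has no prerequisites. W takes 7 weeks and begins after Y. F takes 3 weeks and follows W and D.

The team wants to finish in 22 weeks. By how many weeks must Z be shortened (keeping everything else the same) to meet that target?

2

Current finish: 24 weeks; target: 22.
Z is on every critical path, so each week cut from Z cuts the finish by one (this holds down to a finish of 22).
Need 24 − 22 = 2 weeks off Z → Z becomes 4 weeks, finish becomes 22.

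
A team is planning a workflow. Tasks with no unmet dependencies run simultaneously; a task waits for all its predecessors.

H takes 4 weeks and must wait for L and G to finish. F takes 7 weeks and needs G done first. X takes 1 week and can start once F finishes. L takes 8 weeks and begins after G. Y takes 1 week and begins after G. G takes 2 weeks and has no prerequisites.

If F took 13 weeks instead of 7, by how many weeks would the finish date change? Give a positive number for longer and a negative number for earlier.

Baseline: G→L→H = 2+8+4 = 14 → 14 weeks.
F is off the critical path — its longest chain is 10 weeks, giving 4 of slack.
New critical path: G→F→X = 2+13+1 = 16 ⇒ 16 weeks.
Change in finish: 16 − 14 = +2 weeks.

2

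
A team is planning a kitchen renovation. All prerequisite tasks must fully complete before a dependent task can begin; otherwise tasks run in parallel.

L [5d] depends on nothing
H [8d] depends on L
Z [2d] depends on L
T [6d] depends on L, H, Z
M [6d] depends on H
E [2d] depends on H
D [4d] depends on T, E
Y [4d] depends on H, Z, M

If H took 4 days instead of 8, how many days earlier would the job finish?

4

Baseline: L→H→T→D = 5+8+6+4 = 23 → 23 days.
Since H is critical, the -4 change carries straight to that chain (now 19 days).
That remains the longest chain; total 19 days.
Change in finish: 19 − 23 = -4 days.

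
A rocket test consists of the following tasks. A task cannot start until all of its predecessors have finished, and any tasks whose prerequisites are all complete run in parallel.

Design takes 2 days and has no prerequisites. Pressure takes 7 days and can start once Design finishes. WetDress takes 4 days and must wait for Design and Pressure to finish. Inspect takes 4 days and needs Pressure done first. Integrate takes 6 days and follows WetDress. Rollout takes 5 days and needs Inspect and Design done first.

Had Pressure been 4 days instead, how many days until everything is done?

16

As given, the longest chain is Design→Pressure→WetDress→Integrate = 2+7+4+6 = 19, so the finish is 19 days.
Since Pressure is critical, the -3 change carries straight to that chain (now 16 days).
That remains the longest chain; total 16 days.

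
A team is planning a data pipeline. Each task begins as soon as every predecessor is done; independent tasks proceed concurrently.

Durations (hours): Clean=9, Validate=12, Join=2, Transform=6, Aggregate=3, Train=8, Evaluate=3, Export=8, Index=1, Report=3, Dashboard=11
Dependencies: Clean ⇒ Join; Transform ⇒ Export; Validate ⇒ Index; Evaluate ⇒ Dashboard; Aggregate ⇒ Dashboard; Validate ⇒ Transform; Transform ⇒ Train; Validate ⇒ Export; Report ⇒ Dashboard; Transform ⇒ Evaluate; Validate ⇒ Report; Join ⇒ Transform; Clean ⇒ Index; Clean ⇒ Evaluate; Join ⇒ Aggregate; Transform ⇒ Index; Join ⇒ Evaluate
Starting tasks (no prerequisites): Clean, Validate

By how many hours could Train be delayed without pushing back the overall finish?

Validate→Transform→Evaluate→Dashboard = 12+6+3+11 = 32 sets the makespan at 32 hours.
Train finishes as early as 26 and must finish by 32.
Slack of Train = 24 − 18 = 6 hours.

6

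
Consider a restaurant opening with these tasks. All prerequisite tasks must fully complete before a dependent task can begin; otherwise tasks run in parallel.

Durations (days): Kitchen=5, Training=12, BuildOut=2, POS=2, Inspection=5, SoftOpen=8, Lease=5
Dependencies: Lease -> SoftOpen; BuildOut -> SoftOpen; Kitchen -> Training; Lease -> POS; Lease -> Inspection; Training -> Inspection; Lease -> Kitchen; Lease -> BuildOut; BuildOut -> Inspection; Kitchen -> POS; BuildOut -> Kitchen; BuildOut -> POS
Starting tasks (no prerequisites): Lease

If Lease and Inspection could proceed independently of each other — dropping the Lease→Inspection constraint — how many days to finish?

29

With the dependency in place, Lease→BuildOut→Kitchen→Training→Inspection = 5+2+5+12+5 = 29 sets the finish at 29 days.
Dropping Lease→Inspection doesn't change Inspection's earliest start (24); another predecessor still binds.
The longest chain is now Lease→BuildOut→Kitchen→Training→Inspection = 5+2+5+12+5 = 29, so the project takes 29 days.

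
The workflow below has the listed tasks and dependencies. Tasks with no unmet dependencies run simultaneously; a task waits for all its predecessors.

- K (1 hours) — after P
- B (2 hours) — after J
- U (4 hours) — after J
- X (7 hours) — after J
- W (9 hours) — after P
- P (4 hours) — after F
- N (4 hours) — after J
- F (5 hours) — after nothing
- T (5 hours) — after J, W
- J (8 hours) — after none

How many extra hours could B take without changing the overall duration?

Critical path: F→P→W→T = 5+4+9+5 = 23, so the finish is 23 hours.
Longest path through B: 10 hours (earliest finish 10, latest finish 23).
Slack of B = 21 − 8 = 13 hours.

13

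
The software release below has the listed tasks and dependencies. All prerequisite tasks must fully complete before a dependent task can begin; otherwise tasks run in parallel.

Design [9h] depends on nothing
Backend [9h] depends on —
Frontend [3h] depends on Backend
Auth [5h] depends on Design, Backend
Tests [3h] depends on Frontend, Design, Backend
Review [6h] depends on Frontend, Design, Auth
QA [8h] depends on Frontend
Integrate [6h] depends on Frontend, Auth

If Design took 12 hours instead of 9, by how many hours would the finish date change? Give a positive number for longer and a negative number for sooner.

3

The binding path is Design→Auth→Review = 9+5+6 = 20; finish at 20 hours.
Design lies on that path, so at 12 hours the path becomes 23 hours.
The critical path is still Design→Auth→Review; finish is now 23 hours.
Change in finish: 23 − 20 = +3 hours.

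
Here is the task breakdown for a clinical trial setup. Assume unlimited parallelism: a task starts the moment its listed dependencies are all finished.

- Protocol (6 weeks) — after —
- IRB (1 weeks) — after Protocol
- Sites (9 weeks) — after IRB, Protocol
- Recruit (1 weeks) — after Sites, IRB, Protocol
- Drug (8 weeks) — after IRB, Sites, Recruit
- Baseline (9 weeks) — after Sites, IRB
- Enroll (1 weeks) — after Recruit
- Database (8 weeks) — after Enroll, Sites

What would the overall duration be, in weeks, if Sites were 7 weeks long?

Critical path before the change: Protocol→IRB→Sites→Recruit→Enroll→Database = 6+1+9+1+1+8 = 26 giving 26 weeks.
Since Sites is critical, the -2 change carries straight to that chain (now 24 weeks).
No other chain overtakes it, so the finish is 24 weeks.

24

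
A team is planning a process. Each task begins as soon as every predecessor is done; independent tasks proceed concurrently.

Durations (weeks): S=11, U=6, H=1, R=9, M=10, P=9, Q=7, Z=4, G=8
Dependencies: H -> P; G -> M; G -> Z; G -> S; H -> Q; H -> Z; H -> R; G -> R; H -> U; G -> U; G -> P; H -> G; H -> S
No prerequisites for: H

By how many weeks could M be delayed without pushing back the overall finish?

The longest chain is H→G→S = 1+8+11 = 20; overall finish 20 weeks.
M finishes as early as 19 and must finish by 20.
So M can slip 20 − 19 = 1 week.

1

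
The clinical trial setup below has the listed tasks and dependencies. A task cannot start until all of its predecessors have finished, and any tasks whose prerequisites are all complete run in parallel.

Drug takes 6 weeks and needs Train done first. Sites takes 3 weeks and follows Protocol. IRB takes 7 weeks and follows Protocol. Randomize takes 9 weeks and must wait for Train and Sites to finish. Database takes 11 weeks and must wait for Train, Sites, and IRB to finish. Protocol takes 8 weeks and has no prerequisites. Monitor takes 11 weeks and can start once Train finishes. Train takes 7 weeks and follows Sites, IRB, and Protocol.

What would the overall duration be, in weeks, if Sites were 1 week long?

33

Baseline: Protocol→IRB→Train→Database = 8+7+7+11 = 33 → 33 weeks.
Sites is off the critical path — its longest chain is 29 weeks, giving 4 of slack.
That remains the longest chain; total 33 weeks.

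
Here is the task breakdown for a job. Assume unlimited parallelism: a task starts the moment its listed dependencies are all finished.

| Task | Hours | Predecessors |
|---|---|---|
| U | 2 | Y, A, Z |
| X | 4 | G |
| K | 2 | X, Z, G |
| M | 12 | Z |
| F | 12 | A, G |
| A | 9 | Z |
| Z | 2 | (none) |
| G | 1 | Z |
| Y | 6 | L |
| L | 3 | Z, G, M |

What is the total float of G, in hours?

10

The longest chain is Z→M→L→Y→U = 2+12+3+6+2 = 25; overall finish 25 hours.
The longest chain containing G totals 15 hours.
Slack of G = 12 − 2 = 10 hours.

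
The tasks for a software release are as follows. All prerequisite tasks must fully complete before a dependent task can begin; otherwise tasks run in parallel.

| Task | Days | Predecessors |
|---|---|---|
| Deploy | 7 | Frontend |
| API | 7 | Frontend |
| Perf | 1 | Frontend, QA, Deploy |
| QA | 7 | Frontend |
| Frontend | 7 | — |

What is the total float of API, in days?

1

Frontend→Deploy→Perf = 7+7+1 = 15 sets the makespan at 15 days.
The longest chain containing API totals 14 days.
Float = 15 − 14 = 1.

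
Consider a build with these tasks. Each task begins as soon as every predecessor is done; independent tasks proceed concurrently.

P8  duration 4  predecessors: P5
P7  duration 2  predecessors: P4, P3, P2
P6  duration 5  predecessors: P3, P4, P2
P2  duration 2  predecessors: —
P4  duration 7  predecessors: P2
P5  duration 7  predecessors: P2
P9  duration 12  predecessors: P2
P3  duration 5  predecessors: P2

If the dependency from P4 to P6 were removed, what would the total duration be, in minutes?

14

Original critical path: P2→P4→P6 = 2+7+5 = 14 ⇒ 14 minutes.
Without P4→P6, P6's earliest start moves from 9 to 7.
After: P2→P9 = 2+12 = 14 → 14 minutes.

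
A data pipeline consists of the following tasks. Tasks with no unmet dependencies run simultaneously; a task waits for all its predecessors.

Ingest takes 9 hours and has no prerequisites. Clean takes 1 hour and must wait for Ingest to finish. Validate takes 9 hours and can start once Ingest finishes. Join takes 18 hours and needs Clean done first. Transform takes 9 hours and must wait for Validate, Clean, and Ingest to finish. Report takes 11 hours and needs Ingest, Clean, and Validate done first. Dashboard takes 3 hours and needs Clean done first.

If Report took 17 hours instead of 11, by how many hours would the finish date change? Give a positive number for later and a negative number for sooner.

6

Critical path before the change: Ingest→Validate→Report = 9+9+11 = 29 giving 29 hours.
Report lies on that path, so at 17 hours the path becomes 35 hours.
The critical path is still Ingest→Validate→Report; finish is now 35 hours.
Change in finish: 35 − 29 = +6 hours.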